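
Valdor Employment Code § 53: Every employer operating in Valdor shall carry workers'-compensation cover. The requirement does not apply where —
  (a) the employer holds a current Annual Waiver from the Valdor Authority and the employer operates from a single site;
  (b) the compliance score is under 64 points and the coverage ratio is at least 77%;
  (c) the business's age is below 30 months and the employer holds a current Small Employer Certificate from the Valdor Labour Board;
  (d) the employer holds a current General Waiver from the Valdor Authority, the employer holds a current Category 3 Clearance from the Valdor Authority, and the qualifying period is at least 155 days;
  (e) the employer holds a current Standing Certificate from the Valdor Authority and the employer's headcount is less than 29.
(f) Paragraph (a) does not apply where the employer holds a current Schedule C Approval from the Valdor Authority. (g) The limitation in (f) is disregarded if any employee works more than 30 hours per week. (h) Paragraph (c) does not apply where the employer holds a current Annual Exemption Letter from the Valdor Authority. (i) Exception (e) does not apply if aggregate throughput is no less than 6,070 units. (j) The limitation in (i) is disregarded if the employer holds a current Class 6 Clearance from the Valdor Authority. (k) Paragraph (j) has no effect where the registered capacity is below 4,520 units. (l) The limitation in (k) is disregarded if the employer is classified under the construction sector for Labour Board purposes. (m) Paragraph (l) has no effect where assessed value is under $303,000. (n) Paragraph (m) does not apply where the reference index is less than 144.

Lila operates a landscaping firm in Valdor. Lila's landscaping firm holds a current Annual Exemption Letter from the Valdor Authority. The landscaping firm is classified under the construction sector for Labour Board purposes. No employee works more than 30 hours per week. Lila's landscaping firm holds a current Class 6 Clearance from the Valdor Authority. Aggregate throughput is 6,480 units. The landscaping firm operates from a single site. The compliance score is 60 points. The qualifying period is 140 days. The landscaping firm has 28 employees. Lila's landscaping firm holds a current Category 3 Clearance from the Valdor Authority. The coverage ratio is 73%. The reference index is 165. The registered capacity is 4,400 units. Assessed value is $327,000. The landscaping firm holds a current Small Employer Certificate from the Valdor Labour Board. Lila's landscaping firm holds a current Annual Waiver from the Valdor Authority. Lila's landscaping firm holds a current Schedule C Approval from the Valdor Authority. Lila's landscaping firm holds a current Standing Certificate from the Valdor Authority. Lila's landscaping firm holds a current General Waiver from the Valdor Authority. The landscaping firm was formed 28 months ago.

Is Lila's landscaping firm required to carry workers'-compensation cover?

No — exception (e) applies; Lila's landscaping firm is not required to carry workers'-compensation cover.

Exception (a): a current Annual Waiver is held; the employer operates from a single site — every condition holds. However, paragraphs (f)–(g) must be considered: (f) operates against (a): a current Schedule C Approval is held. (g), which would lift (f), is not triggered — no employee exceeds 30 hours/week. Exception (a) does not apply.
Exception (b) requires that the coverage ratio is at least 77%; but the coverage ratio is 73%, short of 77%, so (b) is unavailable.
Exception (c): the business's age is 28 months, below the 30 months limit; a current Small Employer Certificate is held — every condition holds. Turning to paragraph (h): (h) is triggered — a current Annual Exemption Letter is held. Exception (c) does not apply.
Exception (d) requires that the qualifying period is at least 155 days; but the qualifying period is 140 days, short of 155 days, so (d) is unavailable.
All of (e)'s requirements are met (a current Standing Certificate is held; the employer's headcount is 28, less than the 29 limit). As to paragraphs (i)–(n): (i) would limit (e) — aggregate throughput is 6,480 units, meeting the 6,070 units threshold — but (j) sets (i) aside: (j) operates against (i): a current Class 6 Clearance is held. (k) is triggered (the registered capacity is 4,400 units, below the 4,520 units limit), but is set aside by (l): (l) applies — the landscaping firm is classified under the construction sector. (m), which would lift (l), is not triggered — assessed value is $327,000, not under $303,000. Exception (e) stands.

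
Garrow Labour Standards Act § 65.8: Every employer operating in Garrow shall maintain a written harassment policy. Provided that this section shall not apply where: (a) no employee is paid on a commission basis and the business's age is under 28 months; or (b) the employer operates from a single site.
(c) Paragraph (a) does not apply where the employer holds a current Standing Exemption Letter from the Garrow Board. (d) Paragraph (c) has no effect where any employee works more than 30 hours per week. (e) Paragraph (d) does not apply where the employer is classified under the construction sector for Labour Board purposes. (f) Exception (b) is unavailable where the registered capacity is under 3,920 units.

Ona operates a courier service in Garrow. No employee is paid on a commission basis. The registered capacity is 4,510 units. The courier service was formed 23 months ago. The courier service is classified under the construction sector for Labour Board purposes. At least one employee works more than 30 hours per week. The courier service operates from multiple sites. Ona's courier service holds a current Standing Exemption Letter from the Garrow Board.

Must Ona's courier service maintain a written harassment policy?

Exception (a): no employee is paid on commission; the business's age is 23 months, under the 28 months limit — every condition holds. Turning to paragraphs (c)–(e): (c) operates against (a): a current Standing Exemption Letter is held. (d) is engaged (at least one employee exceeds 30 hours/week), but is overridden by (e): (e) operates against (d): the courier service is classified under the construction sector. So (a) is unavailable.
Exception (b) does not apply: the employer operates from multiple sites.
No exception applies. The general rule governs.

Yes — Ona's courier service must maintain a written harassment policy.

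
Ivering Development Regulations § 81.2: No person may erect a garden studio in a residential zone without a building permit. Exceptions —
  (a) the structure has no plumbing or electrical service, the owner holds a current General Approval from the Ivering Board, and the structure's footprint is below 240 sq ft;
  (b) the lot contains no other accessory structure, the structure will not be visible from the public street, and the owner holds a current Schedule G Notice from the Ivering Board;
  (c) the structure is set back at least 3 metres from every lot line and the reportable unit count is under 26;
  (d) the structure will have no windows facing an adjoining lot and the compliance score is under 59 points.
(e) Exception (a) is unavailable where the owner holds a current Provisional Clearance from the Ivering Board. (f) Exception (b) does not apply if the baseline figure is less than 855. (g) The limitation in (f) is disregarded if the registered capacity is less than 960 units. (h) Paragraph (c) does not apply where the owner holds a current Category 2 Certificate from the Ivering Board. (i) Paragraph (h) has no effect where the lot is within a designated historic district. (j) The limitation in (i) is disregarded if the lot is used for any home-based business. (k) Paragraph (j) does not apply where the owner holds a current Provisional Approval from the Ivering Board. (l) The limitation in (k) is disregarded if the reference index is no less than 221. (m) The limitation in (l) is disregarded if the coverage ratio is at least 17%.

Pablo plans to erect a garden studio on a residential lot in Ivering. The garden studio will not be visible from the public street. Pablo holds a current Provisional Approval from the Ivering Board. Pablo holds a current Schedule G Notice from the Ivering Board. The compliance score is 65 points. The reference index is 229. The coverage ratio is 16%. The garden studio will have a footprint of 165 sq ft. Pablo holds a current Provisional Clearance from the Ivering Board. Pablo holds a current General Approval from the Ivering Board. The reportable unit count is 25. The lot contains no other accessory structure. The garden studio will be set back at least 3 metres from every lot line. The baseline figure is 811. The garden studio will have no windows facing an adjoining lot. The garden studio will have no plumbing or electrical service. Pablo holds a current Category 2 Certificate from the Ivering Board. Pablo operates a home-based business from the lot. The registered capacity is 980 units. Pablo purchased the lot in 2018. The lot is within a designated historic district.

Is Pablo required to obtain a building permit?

Yes — Pablo must obtain a building permit.

Exception (a): there is no plumbing or electrical service; a current General Approval is held; the structure's footprint is 165 sq ft, below the 240 sq ft limit — every condition holds. But applying paragraph (e): (e) is triggered — a current Provisional Clearance is held. (a) is therefore removed.
Exception (b): the lot has no other accessory structure; the structure will not be visible from the street; a current Schedule G Notice is held — every condition holds. But: (f) applies — the baseline figure is 811, less than the 855 limit. (g), which would lift (f), is inapplicable — the registered capacity is 980 units, not less than 960 units. (b) is therefore removed.
Exception (c)'s conditions are all satisfied: the setback is at least 3 m on every side; the reportable unit count is 25, under the 26 limit. However, paragraphs (h)–(m) must be considered: (h) operates against (c): a current Category 2 Certificate is held. (i) would limit (h) — the lot is in a historic district — but (j) sets (i) aside: (j) operates against (i): a home-based business operates on the lot. (k) would limit (j) — a current Provisional Approval is held — but (l) sets (k) aside: (l) applies — the reference index is 229, meeting the 221 threshold. (m), which would lift (l), is inapplicable — the coverage ratio is 16%, short of 17%. So (c) is unavailable.
Exception (d) requires that the compliance score is under 59 points; but the compliance score is 65 points, not under 59 points, so (d) is unavailable.
None of the exceptions is available; § 81.2 applies in full.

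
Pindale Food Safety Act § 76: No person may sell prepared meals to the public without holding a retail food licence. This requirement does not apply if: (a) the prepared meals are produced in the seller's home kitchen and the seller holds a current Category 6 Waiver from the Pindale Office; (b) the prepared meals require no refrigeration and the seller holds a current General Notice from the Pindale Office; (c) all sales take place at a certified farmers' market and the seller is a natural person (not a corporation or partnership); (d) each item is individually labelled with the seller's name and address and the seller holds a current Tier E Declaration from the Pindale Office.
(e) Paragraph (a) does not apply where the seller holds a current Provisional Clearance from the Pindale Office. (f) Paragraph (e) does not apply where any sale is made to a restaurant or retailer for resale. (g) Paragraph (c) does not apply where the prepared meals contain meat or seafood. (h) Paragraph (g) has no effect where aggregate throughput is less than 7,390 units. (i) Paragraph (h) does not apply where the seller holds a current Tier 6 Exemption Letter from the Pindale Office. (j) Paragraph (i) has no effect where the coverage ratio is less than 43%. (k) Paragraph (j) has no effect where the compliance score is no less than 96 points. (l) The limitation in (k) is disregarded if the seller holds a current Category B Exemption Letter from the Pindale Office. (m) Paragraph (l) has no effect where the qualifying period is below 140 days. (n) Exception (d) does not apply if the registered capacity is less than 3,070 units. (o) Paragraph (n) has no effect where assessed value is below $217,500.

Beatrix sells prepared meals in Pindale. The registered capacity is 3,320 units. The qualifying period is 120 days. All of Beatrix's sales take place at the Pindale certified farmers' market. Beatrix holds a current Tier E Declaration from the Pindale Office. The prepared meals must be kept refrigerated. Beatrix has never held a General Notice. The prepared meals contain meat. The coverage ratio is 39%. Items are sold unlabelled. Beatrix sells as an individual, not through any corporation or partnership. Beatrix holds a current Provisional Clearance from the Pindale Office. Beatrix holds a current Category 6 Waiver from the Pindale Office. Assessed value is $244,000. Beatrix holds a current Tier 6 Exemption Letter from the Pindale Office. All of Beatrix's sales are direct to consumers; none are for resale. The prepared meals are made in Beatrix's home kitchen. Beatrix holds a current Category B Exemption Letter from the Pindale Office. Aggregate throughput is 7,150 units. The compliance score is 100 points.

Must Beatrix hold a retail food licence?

All of (a)'s requirements are met (the prepared meals are home-kitchen produced; a current Category 6 Waiver is held). However, paragraphs (e)–(f) must be considered: (e) applies — a current Provisional Clearance is held. (f) is not triggered (no sales are for resale), so (e) stands. (a) is therefore removed.
Exception (b) fails — the prepared meals require refrigeration.
Exception (c): all sales are at a certified farmers' market; the seller is a natural person — every condition holds. But applying paragraphs (g)–(m): (g) is triggered — the prepared meals contain meat. (h) operates (aggregate throughput is 7,150 units, less than the 7,390 units limit), but is itself disapplied by (i): (i) operates against (h): a current Tier 6 Exemption Letter is held. (j) applies (the coverage ratio is 39%, less than the 43% limit), but is set aside by (k): (k) operates against (j): the compliance score is 100 points, meeting the 96 points threshold. (l) would limit (k) — a current Category B Exemption Letter is held — but (m) sets (l) aside: (m) operates against (l): the qualifying period is 120 days, below the 140 days limit. Exception (c) does not apply.
Exception (d) fails — items are sold unlabelled.
No exception applies. The general rule governs.

Yes — Beatrix must hold a retail food licence.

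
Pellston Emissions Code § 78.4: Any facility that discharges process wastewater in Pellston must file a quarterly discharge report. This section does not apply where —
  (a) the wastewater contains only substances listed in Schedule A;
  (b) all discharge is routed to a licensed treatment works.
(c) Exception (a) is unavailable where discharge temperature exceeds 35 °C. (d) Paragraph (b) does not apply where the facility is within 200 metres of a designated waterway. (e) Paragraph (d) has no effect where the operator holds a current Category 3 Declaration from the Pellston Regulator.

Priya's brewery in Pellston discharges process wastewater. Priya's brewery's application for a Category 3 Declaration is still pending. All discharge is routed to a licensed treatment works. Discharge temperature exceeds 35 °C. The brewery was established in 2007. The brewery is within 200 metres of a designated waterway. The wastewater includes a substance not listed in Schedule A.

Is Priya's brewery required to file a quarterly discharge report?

Exception (a) requires that the wastewater contains only substances listed in Schedule A; but the wastewater includes a non-Schedule-A substance, so (a) is unavailable.
Exception (b): discharge is routed to a licensed treatment works — every condition holds. But applying paragraphs (d)–(e): (d) is engaged — the brewery is within 200 m of a designated waterway. (e), which would lift (d), does not operate here — no current Category 3 Declaration is held. (b) is therefore removed.
Every exception is unavailable, so the rule governs.

Yes — Priya's brewery must file a quarterly discharge report.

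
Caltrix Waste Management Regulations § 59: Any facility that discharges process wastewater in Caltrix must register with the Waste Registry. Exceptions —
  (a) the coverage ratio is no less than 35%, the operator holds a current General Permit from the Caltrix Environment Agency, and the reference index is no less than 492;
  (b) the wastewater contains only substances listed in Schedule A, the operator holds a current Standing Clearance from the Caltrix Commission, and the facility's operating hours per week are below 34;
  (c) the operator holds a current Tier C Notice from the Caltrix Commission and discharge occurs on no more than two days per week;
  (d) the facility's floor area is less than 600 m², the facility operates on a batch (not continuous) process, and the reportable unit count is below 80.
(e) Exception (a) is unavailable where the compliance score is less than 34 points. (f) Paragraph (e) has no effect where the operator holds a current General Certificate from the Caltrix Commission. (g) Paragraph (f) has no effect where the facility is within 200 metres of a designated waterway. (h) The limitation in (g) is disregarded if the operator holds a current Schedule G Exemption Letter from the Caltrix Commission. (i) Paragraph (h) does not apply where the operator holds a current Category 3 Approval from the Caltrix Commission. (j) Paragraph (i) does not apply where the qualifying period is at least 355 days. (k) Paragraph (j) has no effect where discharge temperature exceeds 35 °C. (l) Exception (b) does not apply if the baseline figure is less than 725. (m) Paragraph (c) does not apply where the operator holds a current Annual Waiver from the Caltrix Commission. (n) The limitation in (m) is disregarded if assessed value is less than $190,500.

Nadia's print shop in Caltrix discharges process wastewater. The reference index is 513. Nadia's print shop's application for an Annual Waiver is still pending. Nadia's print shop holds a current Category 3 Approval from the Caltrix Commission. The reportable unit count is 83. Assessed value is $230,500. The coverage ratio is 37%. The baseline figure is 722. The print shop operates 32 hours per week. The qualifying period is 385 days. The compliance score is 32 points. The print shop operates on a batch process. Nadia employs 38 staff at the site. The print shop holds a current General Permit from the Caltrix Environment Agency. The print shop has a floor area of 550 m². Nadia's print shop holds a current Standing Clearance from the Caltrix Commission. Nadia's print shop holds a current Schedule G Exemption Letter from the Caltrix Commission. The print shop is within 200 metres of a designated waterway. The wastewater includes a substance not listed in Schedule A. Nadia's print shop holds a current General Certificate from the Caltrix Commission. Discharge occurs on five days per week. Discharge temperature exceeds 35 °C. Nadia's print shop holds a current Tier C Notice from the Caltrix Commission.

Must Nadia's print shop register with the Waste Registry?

Exception (a)'s conditions are all satisfied: the coverage ratio is 37%, meeting the 35% threshold; a current General Permit is held; the reference index is 513, meeting the 492 threshold. But applying paragraphs (e)–(k): (e) operates against (a): the compliance score is 32 points, less than the 34 points limit. (f) would limit (e) — a current General Certificate is held — but (g) sets (f) aside: (g) operates against (f): the print shop is within 200 m of a designated waterway. (h) applies (a current Schedule G Exemption Letter is held), but is overridden by (i): (i) operates against (h): a current Category 3 Approval is held. (j) operates (the qualifying period is 385 days, meeting the 355 days threshold), but is displaced by (k): (k) operates — discharge temperature exceeds 35 °C. (a) is therefore removed.
Exception (b) fails — the wastewater includes a non-Schedule-A substance.
Exception (c) fails — discharge occurs on five days per week.
Exception (d) does not apply: the reportable unit count is 83, not below 80.
Every exception is unavailable, so the rule governs.

Yes — Nadia's print shop must register with the Waste Registry.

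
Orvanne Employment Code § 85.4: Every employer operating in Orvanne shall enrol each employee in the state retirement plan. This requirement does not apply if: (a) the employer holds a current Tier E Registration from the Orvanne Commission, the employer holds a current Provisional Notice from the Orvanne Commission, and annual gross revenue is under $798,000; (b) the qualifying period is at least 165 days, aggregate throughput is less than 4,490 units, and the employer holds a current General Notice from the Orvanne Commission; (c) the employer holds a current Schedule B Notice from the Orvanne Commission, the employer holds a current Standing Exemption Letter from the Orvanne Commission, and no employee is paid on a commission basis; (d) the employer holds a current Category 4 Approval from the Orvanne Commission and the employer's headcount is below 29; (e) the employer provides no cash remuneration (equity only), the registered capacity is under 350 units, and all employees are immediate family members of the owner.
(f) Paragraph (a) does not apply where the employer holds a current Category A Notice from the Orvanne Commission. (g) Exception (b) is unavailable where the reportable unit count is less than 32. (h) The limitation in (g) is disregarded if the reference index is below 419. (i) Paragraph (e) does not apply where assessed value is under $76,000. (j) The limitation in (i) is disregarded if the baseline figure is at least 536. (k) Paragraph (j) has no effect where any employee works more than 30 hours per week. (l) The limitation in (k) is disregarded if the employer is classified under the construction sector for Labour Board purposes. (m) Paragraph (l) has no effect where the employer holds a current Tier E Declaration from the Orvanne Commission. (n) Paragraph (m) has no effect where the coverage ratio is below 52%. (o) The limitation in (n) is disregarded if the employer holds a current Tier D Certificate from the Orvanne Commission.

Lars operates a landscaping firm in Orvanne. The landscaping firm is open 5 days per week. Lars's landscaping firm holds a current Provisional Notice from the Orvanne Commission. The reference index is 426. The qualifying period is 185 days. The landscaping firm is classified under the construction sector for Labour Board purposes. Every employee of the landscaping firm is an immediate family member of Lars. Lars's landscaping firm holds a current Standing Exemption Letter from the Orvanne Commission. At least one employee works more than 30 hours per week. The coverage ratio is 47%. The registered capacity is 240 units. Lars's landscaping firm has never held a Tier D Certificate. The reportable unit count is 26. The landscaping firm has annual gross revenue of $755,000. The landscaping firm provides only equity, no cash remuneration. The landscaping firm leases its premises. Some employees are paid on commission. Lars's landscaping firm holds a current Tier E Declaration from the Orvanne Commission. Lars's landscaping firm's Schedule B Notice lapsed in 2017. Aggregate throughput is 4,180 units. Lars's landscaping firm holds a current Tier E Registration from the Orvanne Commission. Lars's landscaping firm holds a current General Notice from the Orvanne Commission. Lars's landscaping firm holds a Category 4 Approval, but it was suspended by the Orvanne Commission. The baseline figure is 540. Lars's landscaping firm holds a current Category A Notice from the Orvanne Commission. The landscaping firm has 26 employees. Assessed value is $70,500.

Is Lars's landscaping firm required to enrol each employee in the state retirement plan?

All of (a)'s requirements are met (a current Tier E Registration is held; a current Provisional Notice is held; annual gross revenue is $755,000, under the $798,000 limit). But: (f) operates against (a): a current Category A Notice is held. (a) is therefore removed.
Exception (b)'s conditions are all satisfied: the qualifying period is 185 days, meeting the 165 days threshold; aggregate throughput is 4,180 units, less than the 4,490 units limit; a current General Notice is held. Turning to paragraphs (g)–(h): (g) operates — the reportable unit count is 26, less than the 32 limit. (h) is not triggered (the reference index is 426, not below 419), so (g) stands. (b) is therefore removed.
Exception (c) fails — no current Schedule B Notice is held.
Exception (d) fails — the Category 4 Approval is not current.
Exception (e) is satisfied on its face — remuneration is equity-only; the registered capacity is 240 units, under the 350 units limit; every employee is an immediate family member. Under paragraphs (i)–(o): (i) applies (assessed value is $70,500, under the $76,000 limit), but is overridden by (j): (j) is engaged — the baseline figure is 540, meeting the 536 threshold. (k) would limit (j) — at least one employee exceeds 30 hours/week — but (l) sets (k) aside: (l) operates against (k): the landscaping firm is classified under the construction sector. (m) would limit (l) — a current Tier E Declaration is held — but (n) sets (m) aside: (n) operates against (m): the coverage ratio is 47%, below the 52% limit. (o) is not engaged (there is no Tier D Certificate in force), so (n) stands. So (e) applies.

No — exception (e) applies; Lars's landscaping firm is not required to enrol each employee in the state retirement plan.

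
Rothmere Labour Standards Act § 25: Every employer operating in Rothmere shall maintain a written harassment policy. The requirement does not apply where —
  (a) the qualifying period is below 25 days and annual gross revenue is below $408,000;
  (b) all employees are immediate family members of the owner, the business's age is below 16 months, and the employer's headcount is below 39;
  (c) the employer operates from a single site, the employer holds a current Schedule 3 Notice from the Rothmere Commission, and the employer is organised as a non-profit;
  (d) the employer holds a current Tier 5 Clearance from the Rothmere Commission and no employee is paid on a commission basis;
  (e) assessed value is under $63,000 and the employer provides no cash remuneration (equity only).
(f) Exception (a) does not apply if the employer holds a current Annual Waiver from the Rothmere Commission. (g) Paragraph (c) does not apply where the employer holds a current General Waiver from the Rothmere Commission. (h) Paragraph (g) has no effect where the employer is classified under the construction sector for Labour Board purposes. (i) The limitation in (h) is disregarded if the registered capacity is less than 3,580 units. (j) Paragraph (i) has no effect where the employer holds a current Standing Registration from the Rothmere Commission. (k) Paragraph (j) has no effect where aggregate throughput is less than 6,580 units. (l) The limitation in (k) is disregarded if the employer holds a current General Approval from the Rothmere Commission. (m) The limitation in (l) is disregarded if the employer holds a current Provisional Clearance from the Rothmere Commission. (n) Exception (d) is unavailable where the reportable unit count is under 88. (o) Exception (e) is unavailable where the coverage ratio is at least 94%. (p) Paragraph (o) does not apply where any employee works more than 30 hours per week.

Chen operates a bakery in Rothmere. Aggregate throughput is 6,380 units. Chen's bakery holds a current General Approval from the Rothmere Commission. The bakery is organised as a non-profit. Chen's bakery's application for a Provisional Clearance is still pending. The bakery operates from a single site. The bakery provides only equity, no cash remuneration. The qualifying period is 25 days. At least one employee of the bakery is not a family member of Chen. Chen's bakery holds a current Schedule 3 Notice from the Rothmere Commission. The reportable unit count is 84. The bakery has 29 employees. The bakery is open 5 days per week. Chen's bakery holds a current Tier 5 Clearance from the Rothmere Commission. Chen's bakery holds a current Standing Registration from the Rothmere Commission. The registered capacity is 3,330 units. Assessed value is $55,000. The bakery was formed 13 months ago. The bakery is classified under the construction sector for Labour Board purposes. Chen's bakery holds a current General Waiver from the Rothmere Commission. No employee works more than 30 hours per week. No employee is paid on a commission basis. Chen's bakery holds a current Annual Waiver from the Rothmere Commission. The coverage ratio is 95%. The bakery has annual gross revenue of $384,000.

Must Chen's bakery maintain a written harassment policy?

No — exception (c) applies; Chen's bakery is not required to maintain a written harassment policy.

Exception (a) does not apply: the qualifying period is 25 days, not below 25 days.
Exception (b) does not apply: at least one employee is not a family member.
Exception (c) is satisfied on its face — the employer operates from a single site; a current Schedule 3 Notice is held; the employer is a non-profit. Applying paragraphs (g)–(m): (g) would limit (c) — a current General Waiver is held — but (h) sets (g) aside: (h) is engaged — the bakery is classified under the construction sector. (i) would limit (h) — the registered capacity is 3,330 units, less than the 3,580 units limit — but (j) sets (i) aside: (j) operates — a current Standing Registration is held. (k) operates (aggregate throughput is 6,380 units, less than the 6,580 units limit), but is itself disapplied by (l): (l) applies — a current General Approval is held. (m) is not triggered (the Provisional Clearance is not current), so (l) stands. (c) remains available.
Exception (d): a current Tier 5 Clearance is held; no employee is paid on commission — every condition holds. But applying paragraph (n): (n) operates against (d): the reportable unit count is 84, under the 88 limit. (d) is therefore removed.
Exception (e)'s conditions are all satisfied: assessed value is $55,000, under the $63,000 limit; remuneration is equity-only. Turning to paragraphs (o)–(p): (o) operates against (e): the coverage ratio is 95%, meeting the 94% threshold. (p), which would lift (o), is not engaged — no employee exceeds 30 hours/week. (e) is therefore removed.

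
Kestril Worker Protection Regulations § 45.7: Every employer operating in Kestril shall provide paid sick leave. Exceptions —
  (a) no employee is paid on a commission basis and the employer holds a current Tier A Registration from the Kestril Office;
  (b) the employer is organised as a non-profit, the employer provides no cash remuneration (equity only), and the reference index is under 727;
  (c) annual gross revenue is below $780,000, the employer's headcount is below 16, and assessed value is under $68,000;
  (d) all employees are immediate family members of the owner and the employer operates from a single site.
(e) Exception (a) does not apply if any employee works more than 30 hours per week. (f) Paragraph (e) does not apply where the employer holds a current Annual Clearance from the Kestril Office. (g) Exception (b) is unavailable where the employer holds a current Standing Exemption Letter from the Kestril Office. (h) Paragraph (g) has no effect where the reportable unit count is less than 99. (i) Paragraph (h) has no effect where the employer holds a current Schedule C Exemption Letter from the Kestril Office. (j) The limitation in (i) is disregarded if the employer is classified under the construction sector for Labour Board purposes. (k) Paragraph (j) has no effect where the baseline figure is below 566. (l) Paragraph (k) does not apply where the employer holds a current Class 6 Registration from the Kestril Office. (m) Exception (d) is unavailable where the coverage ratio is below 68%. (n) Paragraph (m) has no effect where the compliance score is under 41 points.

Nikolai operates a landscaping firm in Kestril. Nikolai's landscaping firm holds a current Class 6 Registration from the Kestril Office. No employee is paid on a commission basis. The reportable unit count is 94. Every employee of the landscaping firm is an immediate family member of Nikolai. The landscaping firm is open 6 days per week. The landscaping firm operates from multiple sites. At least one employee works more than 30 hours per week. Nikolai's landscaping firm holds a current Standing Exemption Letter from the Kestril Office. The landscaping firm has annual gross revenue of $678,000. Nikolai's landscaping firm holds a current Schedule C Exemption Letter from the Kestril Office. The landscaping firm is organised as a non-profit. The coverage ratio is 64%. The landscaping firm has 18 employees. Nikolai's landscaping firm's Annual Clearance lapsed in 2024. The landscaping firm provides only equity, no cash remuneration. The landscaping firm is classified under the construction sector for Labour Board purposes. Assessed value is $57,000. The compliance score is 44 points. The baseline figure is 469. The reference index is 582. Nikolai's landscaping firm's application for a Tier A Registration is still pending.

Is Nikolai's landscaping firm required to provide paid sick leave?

No — exception (b) applies; Nikolai's landscaping firm is not required to provide paid sick leave.

Exception (a) fails — no current Tier A Registration is held.
Exception (b) is satisfied on its face — the employer is a non-profit; remuneration is equity-only; the reference index is 582, under the 727 limit. As to paragraphs (g)–(l): (g) is triggered (a current Standing Exemption Letter is held), but is displaced by (h): (h) operates against (g): the reportable unit count is 94, less than the 99 limit. (i) would limit (h) — a current Schedule C Exemption Letter is held — but (j) sets (i) aside: (j) operates against (i): the landscaping firm is classified under the construction sector. (k) is engaged (the baseline figure is 469, below the 566 limit), but yields to (l): (l) operates — a current Class 6 Registration is held. Exception (b) stands.
Exception (c) requires that the employer's headcount is below 16; but the employer's headcount is 18, not below 16, so (c) is unavailable.
Exception (d) fails — the employer operates from multiple sites.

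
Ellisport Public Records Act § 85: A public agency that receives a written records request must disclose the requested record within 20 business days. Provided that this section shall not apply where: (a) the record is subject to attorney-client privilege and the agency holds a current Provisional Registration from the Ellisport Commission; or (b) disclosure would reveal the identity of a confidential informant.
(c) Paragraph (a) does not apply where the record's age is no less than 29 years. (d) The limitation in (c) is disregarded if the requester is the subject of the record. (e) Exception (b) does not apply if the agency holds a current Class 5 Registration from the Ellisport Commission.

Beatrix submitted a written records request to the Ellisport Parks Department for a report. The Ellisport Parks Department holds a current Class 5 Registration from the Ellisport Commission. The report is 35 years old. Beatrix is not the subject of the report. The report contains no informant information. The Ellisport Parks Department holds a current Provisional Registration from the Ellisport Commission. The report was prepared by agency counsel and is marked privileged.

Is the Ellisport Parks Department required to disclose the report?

All of (a)'s requirements are met (the report is privileged; a current Provisional Registration is held). However, paragraphs (c)–(d) must be considered: (c) operates against (a): the record's age is 35 years, meeting the 29 years threshold. (d) is not engaged (Beatrix is not the subject of the report), so (c) stands. (a) is therefore removed.
Exception (b) fails — the report contains no informant information.
No exception applies. The general rule governs.

Yes — the Ellisport Parks Department must disclose the report.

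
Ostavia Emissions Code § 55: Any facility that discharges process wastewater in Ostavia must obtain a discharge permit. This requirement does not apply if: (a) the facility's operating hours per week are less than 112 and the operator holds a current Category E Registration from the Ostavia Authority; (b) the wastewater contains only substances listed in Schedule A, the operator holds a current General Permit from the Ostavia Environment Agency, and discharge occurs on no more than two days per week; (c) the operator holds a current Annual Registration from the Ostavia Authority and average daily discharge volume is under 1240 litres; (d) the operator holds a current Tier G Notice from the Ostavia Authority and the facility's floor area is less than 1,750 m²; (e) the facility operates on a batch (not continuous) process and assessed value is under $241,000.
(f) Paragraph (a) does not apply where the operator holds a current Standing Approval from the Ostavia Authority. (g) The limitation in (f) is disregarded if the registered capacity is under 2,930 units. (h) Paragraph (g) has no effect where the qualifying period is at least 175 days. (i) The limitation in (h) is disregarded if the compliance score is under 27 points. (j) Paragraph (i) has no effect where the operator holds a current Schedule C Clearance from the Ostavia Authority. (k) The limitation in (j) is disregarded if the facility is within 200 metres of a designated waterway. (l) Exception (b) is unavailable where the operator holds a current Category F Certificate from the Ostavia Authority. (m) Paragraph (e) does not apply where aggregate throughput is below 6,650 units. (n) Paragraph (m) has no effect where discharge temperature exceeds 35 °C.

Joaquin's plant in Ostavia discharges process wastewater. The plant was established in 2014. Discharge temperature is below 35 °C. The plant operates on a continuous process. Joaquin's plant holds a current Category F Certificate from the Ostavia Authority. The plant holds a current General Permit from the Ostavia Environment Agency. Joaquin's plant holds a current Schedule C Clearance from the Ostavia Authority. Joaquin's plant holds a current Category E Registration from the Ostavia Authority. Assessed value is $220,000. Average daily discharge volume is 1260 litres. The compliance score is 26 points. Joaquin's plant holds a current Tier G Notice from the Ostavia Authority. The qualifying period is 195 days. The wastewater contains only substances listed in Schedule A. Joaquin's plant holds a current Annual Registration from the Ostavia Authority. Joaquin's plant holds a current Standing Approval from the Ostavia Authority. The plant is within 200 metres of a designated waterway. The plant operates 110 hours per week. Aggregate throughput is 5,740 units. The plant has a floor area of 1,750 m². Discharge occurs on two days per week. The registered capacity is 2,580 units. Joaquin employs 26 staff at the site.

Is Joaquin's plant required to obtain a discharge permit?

Exception (a)'s conditions are all satisfied: the facility's operating hours per week are 110, less than the 112 limit; a current Category E Registration is held. Considering the limiting provisions: (f) is triggered (a current Standing Approval is held), but is displaced by (g): (g) is triggered — the registered capacity is 2,580 units, under the 2,930 units limit. (h) applies (the qualifying period is 195 days, meeting the 175 days threshold), but is displaced by (i): (i) applies — the compliance score is 26 points, under the 27 points limit. (j) would limit (i) — a current Schedule C Clearance is held — but (k) sets (j) aside: (k) operates against (j): the plant is within 200 m of a designated waterway. (a) remains available.
All of (b)'s requirements are met (the wastewater is Schedule-A-only; a current General Permit is held; discharge occurs on no more than two days per week). Turning to paragraph (l): (l) operates against (b): a current Category F Certificate is held. So (b) is unavailable.
Exception (c) does not apply: average daily discharge volume is 1260 litres, not under 1240 litres.
Exception (d) does not apply: the facility's floor area is 1,750 m², not less than 1,750 m².
Exception (e) does not apply: the facility operates on a continuous process.

No — exception (a) applies; Joaquin's plant is not required to obtain a discharge permit.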